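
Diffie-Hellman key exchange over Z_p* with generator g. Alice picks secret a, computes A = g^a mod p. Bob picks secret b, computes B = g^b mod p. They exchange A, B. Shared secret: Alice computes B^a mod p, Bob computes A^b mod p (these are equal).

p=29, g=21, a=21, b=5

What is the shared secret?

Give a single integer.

Answer: 17

Derivation:
A = 21^21 mod 29  (bits of 21 = 10101)
  bit 0 = 1: r = r^2 * 21 mod 29 = 1^2 * 21 = 1*21 = 21
  bit 1 = 0: r = r^2 mod 29 = 21^2 = 6
  bit 2 = 1: r = r^2 * 21 mod 29 = 6^2 * 21 = 7*21 = 2
  bit 3 = 0: r = r^2 mod 29 = 2^2 = 4
  bit 4 = 1: r = r^2 * 21 mod 29 = 4^2 * 21 = 16*21 = 17
  -> A = 17
B = 21^5 mod 29  (bits of 5 = 101)
  bit 0 = 1: r = r^2 * 21 mod 29 = 1^2 * 21 = 1*21 = 21
  bit 1 = 0: r = r^2 mod 29 = 21^2 = 6
  bit 2 = 1: r = r^2 * 21 mod 29 = 6^2 * 21 = 7*21 = 2
  -> B = 2
s = B^a = 2^21 mod 29  (bits of 21 = 10101)
  bit 0 = 1: r = r^2 * 2 mod 29 = 1^2 * 2 = 1*2 = 2
  bit 1 = 0: r = r^2 mod 29 = 2^2 = 4
  bit 2 = 1: r = r^2 * 2 mod 29 = 4^2 * 2 = 16*2 = 3
  bit 3 = 0: r = r^2 mod 29 = 3^2 = 9
  bit 4 = 1: r = r^2 * 2 mod 29 = 9^2 * 2 = 23*2 = 17
  -> s = B^a = 17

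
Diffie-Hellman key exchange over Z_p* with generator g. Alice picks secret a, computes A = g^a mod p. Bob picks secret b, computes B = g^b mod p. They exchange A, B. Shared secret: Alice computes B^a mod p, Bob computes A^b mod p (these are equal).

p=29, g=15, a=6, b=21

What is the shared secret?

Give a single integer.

A = 15^6 mod 29  (bits of 6 = 110)
  bit 0 = 1: r = r^2 * 15 mod 29 = 1^2 * 15 = 1*15 = 15
  bit 1 = 1: r = r^2 * 15 mod 29 = 15^2 * 15 = 22*15 = 11
  bit 2 = 0: r = r^2 mod 29 = 11^2 = 5
  -> A = 5
B = 15^21 mod 29  (bits of 21 = 10101)
  bit 0 = 1: r = r^2 * 15 mod 29 = 1^2 * 15 = 1*15 = 15
  bit 1 = 0: r = r^2 mod 29 = 15^2 = 22
  bit 2 = 1: r = r^2 * 15 mod 29 = 22^2 * 15 = 20*15 = 10
  bit 3 = 0: r = r^2 mod 29 = 10^2 = 13
  bit 4 = 1: r = r^2 * 15 mod 29 = 13^2 * 15 = 24*15 = 12
  -> B = 12
s = B^a = 12^6 mod 29  (bits of 6 = 110)
  bit 0 = 1: r = r^2 * 12 mod 29 = 1^2 * 12 = 1*12 = 12
  bit 1 = 1: r = r^2 * 12 mod 29 = 12^2 * 12 = 28*12 = 17
  bit 2 = 0: r = r^2 mod 29 = 17^2 = 28
  -> s = B^a = 28

Answer: 28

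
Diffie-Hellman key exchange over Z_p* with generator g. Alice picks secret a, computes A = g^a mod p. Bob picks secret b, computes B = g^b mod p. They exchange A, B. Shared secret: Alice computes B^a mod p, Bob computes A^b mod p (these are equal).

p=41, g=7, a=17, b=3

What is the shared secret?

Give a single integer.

Answer: 22

Derivation:
A = 7^17 mod 41  (bits of 17 = 10001)
  bit 0 = 1: r = r^2 * 7 mod 41 = 1^2 * 7 = 1*7 = 7
  bit 1 = 0: r = r^2 mod 41 = 7^2 = 8
  bit 2 = 0: r = r^2 mod 41 = 8^2 = 23
  bit 3 = 0: r = r^2 mod 41 = 23^2 = 37
  bit 4 = 1: r = r^2 * 7 mod 41 = 37^2 * 7 = 16*7 = 30
  -> A = 30
B = 7^3 mod 41  (bits of 3 = 11)
  bit 0 = 1: r = r^2 * 7 mod 41 = 1^2 * 7 = 1*7 = 7
  bit 1 = 1: r = r^2 * 7 mod 41 = 7^2 * 7 = 8*7 = 15
  -> B = 15
s = B^a = 15^17 mod 41  (bits of 17 = 10001)
  bit 0 = 1: r = r^2 * 15 mod 41 = 1^2 * 15 = 1*15 = 15
  bit 1 = 0: r = r^2 mod 41 = 15^2 = 20
  bit 2 = 0: r = r^2 mod 41 = 20^2 = 31
  bit 3 = 0: r = r^2 mod 41 = 31^2 = 18
  bit 4 = 1: r = r^2 * 15 mod 41 = 18^2 * 15 = 37*15 = 22
  -> s = B^a = 22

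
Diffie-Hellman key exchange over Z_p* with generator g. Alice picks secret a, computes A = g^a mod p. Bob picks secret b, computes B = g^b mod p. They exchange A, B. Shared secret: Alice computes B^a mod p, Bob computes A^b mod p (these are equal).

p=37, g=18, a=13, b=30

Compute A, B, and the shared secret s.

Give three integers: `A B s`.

A = 18^13 mod 37  (bits of 13 = 1101)
  bit 0 = 1: r = r^2 * 18 mod 37 = 1^2 * 18 = 1*18 = 18
  bit 1 = 1: r = r^2 * 18 mod 37 = 18^2 * 18 = 28*18 = 23
  bit 2 = 0: r = r^2 mod 37 = 23^2 = 11
  bit 3 = 1: r = r^2 * 18 mod 37 = 11^2 * 18 = 10*18 = 32
  -> A = 32
B = 18^30 mod 37  (bits of 30 = 11110)
  bit 0 = 1: r = r^2 * 18 mod 37 = 1^2 * 18 = 1*18 = 18
  bit 1 = 1: r = r^2 * 18 mod 37 = 18^2 * 18 = 28*18 = 23
  bit 2 = 1: r = r^2 * 18 mod 37 = 23^2 * 18 = 11*18 = 13
  bit 3 = 1: r = r^2 * 18 mod 37 = 13^2 * 18 = 21*18 = 8
  bit 4 = 0: r = r^2 mod 37 = 8^2 = 27
  -> B = 27
s = B^a = 27^13 mod 37  (bits of 13 = 1101)
  bit 0 = 1: r = r^2 * 27 mod 37 = 1^2 * 27 = 1*27 = 27
  bit 1 = 1: r = r^2 * 27 mod 37 = 27^2 * 27 = 26*27 = 36
  bit 2 = 0: r = r^2 mod 37 = 36^2 = 1
  bit 3 = 1: r = r^2 * 27 mod 37 = 1^2 * 27 = 1*27 = 27
  -> s = B^a = 27

Answer: 32 27 27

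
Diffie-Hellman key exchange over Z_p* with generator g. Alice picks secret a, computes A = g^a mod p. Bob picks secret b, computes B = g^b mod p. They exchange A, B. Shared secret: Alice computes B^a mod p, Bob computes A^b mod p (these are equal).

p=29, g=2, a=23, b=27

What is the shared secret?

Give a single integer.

Answer: 3

Derivation:
A = 2^23 mod 29  (bits of 23 = 10111)
  bit 0 = 1: r = r^2 * 2 mod 29 = 1^2 * 2 = 1*2 = 2
  bit 1 = 0: r = r^2 mod 29 = 2^2 = 4
  bit 2 = 1: r = r^2 * 2 mod 29 = 4^2 * 2 = 16*2 = 3
  bit 3 = 1: r = r^2 * 2 mod 29 = 3^2 * 2 = 9*2 = 18
  bit 4 = 1: r = r^2 * 2 mod 29 = 18^2 * 2 = 5*2 = 10
  -> A = 10
B = 2^27 mod 29  (bits of 27 = 11011)
  bit 0 = 1: r = r^2 * 2 mod 29 = 1^2 * 2 = 1*2 = 2
  bit 1 = 1: r = r^2 * 2 mod 29 = 2^2 * 2 = 4*2 = 8
  bit 2 = 0: r = r^2 mod 29 = 8^2 = 6
  bit 3 = 1: r = r^2 * 2 mod 29 = 6^2 * 2 = 7*2 = 14
  bit 4 = 1: r = r^2 * 2 mod 29 = 14^2 * 2 = 22*2 = 15
  -> B = 15
s = B^a = 15^23 mod 29  (bits of 23 = 10111)
  bit 0 = 1: r = r^2 * 15 mod 29 = 1^2 * 15 = 1*15 = 15
  bit 1 = 0: r = r^2 mod 29 = 15^2 = 22
  bit 2 = 1: r = r^2 * 15 mod 29 = 22^2 * 15 = 20*15 = 10
  bit 3 = 1: r = r^2 * 15 mod 29 = 10^2 * 15 = 13*15 = 21
  bit 4 = 1: r = r^2 * 15 mod 29 = 21^2 * 15 = 6*15 = 3
  -> s = B^a = 3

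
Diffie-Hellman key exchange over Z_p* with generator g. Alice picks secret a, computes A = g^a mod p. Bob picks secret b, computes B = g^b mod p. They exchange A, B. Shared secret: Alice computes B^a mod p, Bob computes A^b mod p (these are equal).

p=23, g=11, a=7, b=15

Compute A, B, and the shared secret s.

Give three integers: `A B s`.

Answer: 7 10 14

Derivation:
A = 11^7 mod 23  (bits of 7 = 111)
  bit 0 = 1: r = r^2 * 11 mod 23 = 1^2 * 11 = 1*11 = 11
  bit 1 = 1: r = r^2 * 11 mod 23 = 11^2 * 11 = 6*11 = 20
  bit 2 = 1: r = r^2 * 11 mod 23 = 20^2 * 11 = 9*11 = 7
  -> A = 7
B = 11^15 mod 23  (bits of 15 = 1111)
  bit 0 = 1: r = r^2 * 11 mod 23 = 1^2 * 11 = 1*11 = 11
  bit 1 = 1: r = r^2 * 11 mod 23 = 11^2 * 11 = 6*11 = 20
  bit 2 = 1: r = r^2 * 11 mod 23 = 20^2 * 11 = 9*11 = 7
  bit 3 = 1: r = r^2 * 11 mod 23 = 7^2 * 11 = 3*11 = 10
  -> B = 10
s = B^a = 10^7 mod 23  (bits of 7 = 111)
  bit 0 = 1: r = r^2 * 10 mod 23 = 1^2 * 10 = 1*10 = 10
  bit 1 = 1: r = r^2 * 10 mod 23 = 10^2 * 10 = 8*10 = 11
  bit 2 = 1: r = r^2 * 10 mod 23 = 11^2 * 10 = 6*10 = 14
  -> s = B^a = 14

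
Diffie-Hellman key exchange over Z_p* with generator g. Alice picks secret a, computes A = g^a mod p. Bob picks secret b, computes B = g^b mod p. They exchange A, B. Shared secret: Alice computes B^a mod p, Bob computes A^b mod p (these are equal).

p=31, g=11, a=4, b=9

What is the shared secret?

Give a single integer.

A = 11^4 mod 31  (bits of 4 = 100)
  bit 0 = 1: r = r^2 * 11 mod 31 = 1^2 * 11 = 1*11 = 11
  bit 1 = 0: r = r^2 mod 31 = 11^2 = 28
  bit 2 = 0: r = r^2 mod 31 = 28^2 = 9
  -> A = 9
B = 11^9 mod 31  (bits of 9 = 1001)
  bit 0 = 1: r = r^2 * 11 mod 31 = 1^2 * 11 = 1*11 = 11
  bit 1 = 0: r = r^2 mod 31 = 11^2 = 28
  bit 2 = 0: r = r^2 mod 31 = 28^2 = 9
  bit 3 = 1: r = r^2 * 11 mod 31 = 9^2 * 11 = 19*11 = 23
  -> B = 23
s = B^a = 23^4 mod 31  (bits of 4 = 100)
  bit 0 = 1: r = r^2 * 23 mod 31 = 1^2 * 23 = 1*23 = 23
  bit 1 = 0: r = r^2 mod 31 = 23^2 = 2
  bit 2 = 0: r = r^2 mod 31 = 2^2 = 4
  -> s = B^a = 4

Answer: 4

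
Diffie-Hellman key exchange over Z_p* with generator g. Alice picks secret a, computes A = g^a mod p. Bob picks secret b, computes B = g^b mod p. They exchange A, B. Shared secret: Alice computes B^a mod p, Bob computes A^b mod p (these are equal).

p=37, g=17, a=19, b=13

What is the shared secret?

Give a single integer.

Answer: 2

Derivation:
A = 17^19 mod 37  (bits of 19 = 10011)
  bit 0 = 1: r = r^2 * 17 mod 37 = 1^2 * 17 = 1*17 = 17
  bit 1 = 0: r = r^2 mod 37 = 17^2 = 30
  bit 2 = 0: r = r^2 mod 37 = 30^2 = 12
  bit 3 = 1: r = r^2 * 17 mod 37 = 12^2 * 17 = 33*17 = 6
  bit 4 = 1: r = r^2 * 17 mod 37 = 6^2 * 17 = 36*17 = 20
  -> A = 20
B = 17^13 mod 37  (bits of 13 = 1101)
  bit 0 = 1: r = r^2 * 17 mod 37 = 1^2 * 17 = 1*17 = 17
  bit 1 = 1: r = r^2 * 17 mod 37 = 17^2 * 17 = 30*17 = 29
  bit 2 = 0: r = r^2 mod 37 = 29^2 = 27
  bit 3 = 1: r = r^2 * 17 mod 37 = 27^2 * 17 = 26*17 = 35
  -> B = 35
s = B^a = 35^19 mod 37  (bits of 19 = 10011)
  bit 0 = 1: r = r^2 * 35 mod 37 = 1^2 * 35 = 1*35 = 35
  bit 1 = 0: r = r^2 mod 37 = 35^2 = 4
  bit 2 = 0: r = r^2 mod 37 = 4^2 = 16
  bit 3 = 1: r = r^2 * 35 mod 37 = 16^2 * 35 = 34*35 = 6
  bit 4 = 1: r = r^2 * 35 mod 37 = 6^2 * 35 = 36*35 = 2
  -> s = B^a = 2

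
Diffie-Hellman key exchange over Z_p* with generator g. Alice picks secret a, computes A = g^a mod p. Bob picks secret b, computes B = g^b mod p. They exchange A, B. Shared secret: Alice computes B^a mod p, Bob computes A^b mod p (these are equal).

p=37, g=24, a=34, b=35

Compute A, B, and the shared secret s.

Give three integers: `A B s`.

Answer: 30 17 21

Derivation:
A = 24^34 mod 37  (bits of 34 = 100010)
  bit 0 = 1: r = r^2 * 24 mod 37 = 1^2 * 24 = 1*24 = 24
  bit 1 = 0: r = r^2 mod 37 = 24^2 = 21
  bit 2 = 0: r = r^2 mod 37 = 21^2 = 34
  bit 3 = 0: r = r^2 mod 37 = 34^2 = 9
  bit 4 = 1: r = r^2 * 24 mod 37 = 9^2 * 24 = 7*24 = 20
  bit 5 = 0: r = r^2 mod 37 = 20^2 = 30
  -> A = 30
B = 24^35 mod 37  (bits of 35 = 100011)
  bit 0 = 1: r = r^2 * 24 mod 37 = 1^2 * 24 = 1*24 = 24
  bit 1 = 0: r = r^2 mod 37 = 24^2 = 21
  bit 2 = 0: r = r^2 mod 37 = 21^2 = 34
  bit 3 = 0: r = r^2 mod 37 = 34^2 = 9
  bit 4 = 1: r = r^2 * 24 mod 37 = 9^2 * 24 = 7*24 = 20
  bit 5 = 1: r = r^2 * 24 mod 37 = 20^2 * 24 = 30*24 = 17
  -> B = 17
s = B^a = 17^34 mod 37  (bits of 34 = 100010)
  bit 0 = 1: r = r^2 * 17 mod 37 = 1^2 * 17 = 1*17 = 17
  bit 1 = 0: r = r^2 mod 37 = 17^2 = 30
  bit 2 = 0: r = r^2 mod 37 = 30^2 = 12
  bit 3 = 0: r = r^2 mod 37 = 12^2 = 33
  bit 4 = 1: r = r^2 * 17 mod 37 = 33^2 * 17 = 16*17 = 13
  bit 5 = 0: r = r^2 mod 37 = 13^2 = 21
  -> s = B^a = 21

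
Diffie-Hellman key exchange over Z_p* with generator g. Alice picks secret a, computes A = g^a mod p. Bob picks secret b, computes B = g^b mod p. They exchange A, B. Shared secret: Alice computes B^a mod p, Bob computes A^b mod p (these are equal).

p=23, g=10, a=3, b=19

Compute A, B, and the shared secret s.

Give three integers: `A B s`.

A = 10^3 mod 23  (bits of 3 = 11)
  bit 0 = 1: r = r^2 * 10 mod 23 = 1^2 * 10 = 1*10 = 10
  bit 1 = 1: r = r^2 * 10 mod 23 = 10^2 * 10 = 8*10 = 11
  -> A = 11
B = 10^19 mod 23  (bits of 19 = 10011)
  bit 0 = 1: r = r^2 * 10 mod 23 = 1^2 * 10 = 1*10 = 10
  bit 1 = 0: r = r^2 mod 23 = 10^2 = 8
  bit 2 = 0: r = r^2 mod 23 = 8^2 = 18
  bit 3 = 1: r = r^2 * 10 mod 23 = 18^2 * 10 = 2*10 = 20
  bit 4 = 1: r = r^2 * 10 mod 23 = 20^2 * 10 = 9*10 = 21
  -> B = 21
s = B^a = 21^3 mod 23  (bits of 3 = 11)
  bit 0 = 1: r = r^2 * 21 mod 23 = 1^2 * 21 = 1*21 = 21
  bit 1 = 1: r = r^2 * 21 mod 23 = 21^2 * 21 = 4*21 = 15
  -> s = B^a = 15

Answer: 11 21 15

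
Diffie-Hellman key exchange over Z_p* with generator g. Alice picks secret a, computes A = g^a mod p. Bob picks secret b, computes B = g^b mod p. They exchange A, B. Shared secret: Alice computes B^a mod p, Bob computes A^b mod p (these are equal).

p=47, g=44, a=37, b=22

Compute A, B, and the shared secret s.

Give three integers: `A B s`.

A = 44^37 mod 47  (bits of 37 = 100101)
  bit 0 = 1: r = r^2 * 44 mod 47 = 1^2 * 44 = 1*44 = 44
  bit 1 = 0: r = r^2 mod 47 = 44^2 = 9
  bit 2 = 0: r = r^2 mod 47 = 9^2 = 34
  bit 3 = 1: r = r^2 * 44 mod 47 = 34^2 * 44 = 28*44 = 10
  bit 4 = 0: r = r^2 mod 47 = 10^2 = 6
  bit 5 = 1: r = r^2 * 44 mod 47 = 6^2 * 44 = 36*44 = 33
  -> A = 33
B = 44^22 mod 47  (bits of 22 = 10110)
  bit 0 = 1: r = r^2 * 44 mod 47 = 1^2 * 44 = 1*44 = 44
  bit 1 = 0: r = r^2 mod 47 = 44^2 = 9
  bit 2 = 1: r = r^2 * 44 mod 47 = 9^2 * 44 = 34*44 = 39
  bit 3 = 1: r = r^2 * 44 mod 47 = 39^2 * 44 = 17*44 = 43
  bit 4 = 0: r = r^2 mod 47 = 43^2 = 16
  -> B = 16
s = B^a = 16^37 mod 47  (bits of 37 = 100101)
  bit 0 = 1: r = r^2 * 16 mod 47 = 1^2 * 16 = 1*16 = 16
  bit 1 = 0: r = r^2 mod 47 = 16^2 = 21
  bit 2 = 0: r = r^2 mod 47 = 21^2 = 18
  bit 3 = 1: r = r^2 * 16 mod 47 = 18^2 * 16 = 42*16 = 14
  bit 4 = 0: r = r^2 mod 47 = 14^2 = 8
  bit 5 = 1: r = r^2 * 16 mod 47 = 8^2 * 16 = 17*16 = 37
  -> s = B^a = 37

Answer: 33 16 37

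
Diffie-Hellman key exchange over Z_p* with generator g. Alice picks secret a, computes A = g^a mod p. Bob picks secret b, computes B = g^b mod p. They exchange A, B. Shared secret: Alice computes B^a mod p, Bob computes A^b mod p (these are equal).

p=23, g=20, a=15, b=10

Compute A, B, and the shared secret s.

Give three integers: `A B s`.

A = 20^15 mod 23  (bits of 15 = 1111)
  bit 0 = 1: r = r^2 * 20 mod 23 = 1^2 * 20 = 1*20 = 20
  bit 1 = 1: r = r^2 * 20 mod 23 = 20^2 * 20 = 9*20 = 19
  bit 2 = 1: r = r^2 * 20 mod 23 = 19^2 * 20 = 16*20 = 21
  bit 3 = 1: r = r^2 * 20 mod 23 = 21^2 * 20 = 4*20 = 11
  -> A = 11
B = 20^10 mod 23  (bits of 10 = 1010)
  bit 0 = 1: r = r^2 * 20 mod 23 = 1^2 * 20 = 1*20 = 20
  bit 1 = 0: r = r^2 mod 23 = 20^2 = 9
  bit 2 = 1: r = r^2 * 20 mod 23 = 9^2 * 20 = 12*20 = 10
  bit 3 = 0: r = r^2 mod 23 = 10^2 = 8
  -> B = 8
s = B^a = 8^15 mod 23  (bits of 15 = 1111)
  bit 0 = 1: r = r^2 * 8 mod 23 = 1^2 * 8 = 1*8 = 8
  bit 1 = 1: r = r^2 * 8 mod 23 = 8^2 * 8 = 18*8 = 6
  bit 2 = 1: r = r^2 * 8 mod 23 = 6^2 * 8 = 13*8 = 12
  bit 3 = 1: r = r^2 * 8 mod 23 = 12^2 * 8 = 6*8 = 2
  -> s = B^a = 2

Answer: 11 8 2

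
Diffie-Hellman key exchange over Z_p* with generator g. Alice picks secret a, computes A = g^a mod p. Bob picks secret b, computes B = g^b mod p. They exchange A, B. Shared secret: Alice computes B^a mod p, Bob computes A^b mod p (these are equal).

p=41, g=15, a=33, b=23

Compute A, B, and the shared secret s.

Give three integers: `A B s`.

A = 15^33 mod 41  (bits of 33 = 100001)
  bit 0 = 1: r = r^2 * 15 mod 41 = 1^2 * 15 = 1*15 = 15
  bit 1 = 0: r = r^2 mod 41 = 15^2 = 20
  bit 2 = 0: r = r^2 mod 41 = 20^2 = 31
  bit 3 = 0: r = r^2 mod 41 = 31^2 = 18
  bit 4 = 0: r = r^2 mod 41 = 18^2 = 37
  bit 5 = 1: r = r^2 * 15 mod 41 = 37^2 * 15 = 16*15 = 35
  -> A = 35
B = 15^23 mod 41  (bits of 23 = 10111)
  bit 0 = 1: r = r^2 * 15 mod 41 = 1^2 * 15 = 1*15 = 15
  bit 1 = 0: r = r^2 mod 41 = 15^2 = 20
  bit 2 = 1: r = r^2 * 15 mod 41 = 20^2 * 15 = 31*15 = 14
  bit 3 = 1: r = r^2 * 15 mod 41 = 14^2 * 15 = 32*15 = 29
  bit 4 = 1: r = r^2 * 15 mod 41 = 29^2 * 15 = 21*15 = 28
  -> B = 28
s = B^a = 28^33 mod 41  (bits of 33 = 100001)
  bit 0 = 1: r = r^2 * 28 mod 41 = 1^2 * 28 = 1*28 = 28
  bit 1 = 0: r = r^2 mod 41 = 28^2 = 5
  bit 2 = 0: r = r^2 mod 41 = 5^2 = 25
  bit 3 = 0: r = r^2 mod 41 = 25^2 = 10
  bit 4 = 0: r = r^2 mod 41 = 10^2 = 18
  bit 5 = 1: r = r^2 * 28 mod 41 = 18^2 * 28 = 37*28 = 11
  -> s = B^a = 11

Answer: 35 28 11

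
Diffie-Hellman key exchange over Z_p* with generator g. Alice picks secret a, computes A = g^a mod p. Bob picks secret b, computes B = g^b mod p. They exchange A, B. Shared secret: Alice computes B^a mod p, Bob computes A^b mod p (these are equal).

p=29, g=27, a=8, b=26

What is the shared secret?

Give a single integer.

Answer: 7

Derivation:
A = 27^8 mod 29  (bits of 8 = 1000)
  bit 0 = 1: r = r^2 * 27 mod 29 = 1^2 * 27 = 1*27 = 27
  bit 1 = 0: r = r^2 mod 29 = 27^2 = 4
  bit 2 = 0: r = r^2 mod 29 = 4^2 = 16
  bit 3 = 0: r = r^2 mod 29 = 16^2 = 24
  -> A = 24
B = 27^26 mod 29  (bits of 26 = 11010)
  bit 0 = 1: r = r^2 * 27 mod 29 = 1^2 * 27 = 1*27 = 27
  bit 1 = 1: r = r^2 * 27 mod 29 = 27^2 * 27 = 4*27 = 21
  bit 2 = 0: r = r^2 mod 29 = 21^2 = 6
  bit 3 = 1: r = r^2 * 27 mod 29 = 6^2 * 27 = 7*27 = 15
  bit 4 = 0: r = r^2 mod 29 = 15^2 = 22
  -> B = 22
s = B^a = 22^8 mod 29  (bits of 8 = 1000)
  bit 0 = 1: r = r^2 * 22 mod 29 = 1^2 * 22 = 1*22 = 22
  bit 1 = 0: r = r^2 mod 29 = 22^2 = 20
  bit 2 = 0: r = r^2 mod 29 = 20^2 = 23
  bit 3 = 0: r = r^2 mod 29 = 23^2 = 7
  -> s = B^a = 7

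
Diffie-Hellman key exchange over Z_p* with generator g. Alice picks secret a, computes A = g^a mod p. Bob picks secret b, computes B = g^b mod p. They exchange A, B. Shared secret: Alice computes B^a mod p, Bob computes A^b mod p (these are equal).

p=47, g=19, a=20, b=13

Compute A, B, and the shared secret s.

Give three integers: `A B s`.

Answer: 16 35 17

Derivation:
A = 19^20 mod 47  (bits of 20 = 10100)
  bit 0 = 1: r = r^2 * 19 mod 47 = 1^2 * 19 = 1*19 = 19
  bit 1 = 0: r = r^2 mod 47 = 19^2 = 32
  bit 2 = 1: r = r^2 * 19 mod 47 = 32^2 * 19 = 37*19 = 45
  bit 3 = 0: r = r^2 mod 47 = 45^2 = 4
  bit 4 = 0: r = r^2 mod 47 = 4^2 = 16
  -> A = 16
B = 19^13 mod 47  (bits of 13 = 1101)
  bit 0 = 1: r = r^2 * 19 mod 47 = 1^2 * 19 = 1*19 = 19
  bit 1 = 1: r = r^2 * 19 mod 47 = 19^2 * 19 = 32*19 = 44
  bit 2 = 0: r = r^2 mod 47 = 44^2 = 9
  bit 3 = 1: r = r^2 * 19 mod 47 = 9^2 * 19 = 34*19 = 35
  -> B = 35
s = B^a = 35^20 mod 47  (bits of 20 = 10100)
  bit 0 = 1: r = r^2 * 35 mod 47 = 1^2 * 35 = 1*35 = 35
  bit 1 = 0: r = r^2 mod 47 = 35^2 = 3
  bit 2 = 1: r = r^2 * 35 mod 47 = 3^2 * 35 = 9*35 = 33
  bit 3 = 0: r = r^2 mod 47 = 33^2 = 8
  bit 4 = 0: r = r^2 mod 47 = 8^2 = 17
  -> s = B^a = 17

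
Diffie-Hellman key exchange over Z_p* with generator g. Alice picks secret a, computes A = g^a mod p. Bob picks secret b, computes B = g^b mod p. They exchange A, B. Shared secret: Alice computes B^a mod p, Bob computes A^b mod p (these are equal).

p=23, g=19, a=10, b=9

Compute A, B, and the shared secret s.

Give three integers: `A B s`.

A = 19^10 mod 23  (bits of 10 = 1010)
  bit 0 = 1: r = r^2 * 19 mod 23 = 1^2 * 19 = 1*19 = 19
  bit 1 = 0: r = r^2 mod 23 = 19^2 = 16
  bit 2 = 1: r = r^2 * 19 mod 23 = 16^2 * 19 = 3*19 = 11
  bit 3 = 0: r = r^2 mod 23 = 11^2 = 6
  -> A = 6
B = 19^9 mod 23  (bits of 9 = 1001)
  bit 0 = 1: r = r^2 * 19 mod 23 = 1^2 * 19 = 1*19 = 19
  bit 1 = 0: r = r^2 mod 23 = 19^2 = 16
  bit 2 = 0: r = r^2 mod 23 = 16^2 = 3
  bit 3 = 1: r = r^2 * 19 mod 23 = 3^2 * 19 = 9*19 = 10
  -> B = 10
s = B^a = 10^10 mod 23  (bits of 10 = 1010)
  bit 0 = 1: r = r^2 * 10 mod 23 = 1^2 * 10 = 1*10 = 10
  bit 1 = 0: r = r^2 mod 23 = 10^2 = 8
  bit 2 = 1: r = r^2 * 10 mod 23 = 8^2 * 10 = 18*10 = 19
  bit 3 = 0: r = r^2 mod 23 = 19^2 = 16
  -> s = B^a = 16

Answer: 6 10 16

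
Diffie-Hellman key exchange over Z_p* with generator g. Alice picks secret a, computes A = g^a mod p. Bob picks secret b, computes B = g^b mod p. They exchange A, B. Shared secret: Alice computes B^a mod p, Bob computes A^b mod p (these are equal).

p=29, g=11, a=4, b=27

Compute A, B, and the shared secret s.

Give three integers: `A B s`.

A = 11^4 mod 29  (bits of 4 = 100)
  bit 0 = 1: r = r^2 * 11 mod 29 = 1^2 * 11 = 1*11 = 11
  bit 1 = 0: r = r^2 mod 29 = 11^2 = 5
  bit 2 = 0: r = r^2 mod 29 = 5^2 = 25
  -> A = 25
B = 11^27 mod 29  (bits of 27 = 11011)
  bit 0 = 1: r = r^2 * 11 mod 29 = 1^2 * 11 = 1*11 = 11
  bit 1 = 1: r = r^2 * 11 mod 29 = 11^2 * 11 = 5*11 = 26
  bit 2 = 0: r = r^2 mod 29 = 26^2 = 9
  bit 3 = 1: r = r^2 * 11 mod 29 = 9^2 * 11 = 23*11 = 21
  bit 4 = 1: r = r^2 * 11 mod 29 = 21^2 * 11 = 6*11 = 8
  -> B = 8
s = B^a = 8^4 mod 29  (bits of 4 = 100)
  bit 0 = 1: r = r^2 * 8 mod 29 = 1^2 * 8 = 1*8 = 8
  bit 1 = 0: r = r^2 mod 29 = 8^2 = 6
  bit 2 = 0: r = r^2 mod 29 = 6^2 = 7
  -> s = B^a = 7

Answer: 25 8 7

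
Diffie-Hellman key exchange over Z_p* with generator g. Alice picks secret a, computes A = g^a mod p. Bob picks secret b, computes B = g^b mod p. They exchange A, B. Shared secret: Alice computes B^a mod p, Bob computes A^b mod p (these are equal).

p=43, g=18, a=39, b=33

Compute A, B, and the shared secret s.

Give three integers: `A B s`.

A = 18^39 mod 43  (bits of 39 = 100111)
  bit 0 = 1: r = r^2 * 18 mod 43 = 1^2 * 18 = 1*18 = 18
  bit 1 = 0: r = r^2 mod 43 = 18^2 = 23
  bit 2 = 0: r = r^2 mod 43 = 23^2 = 13
  bit 3 = 1: r = r^2 * 18 mod 43 = 13^2 * 18 = 40*18 = 32
  bit 4 = 1: r = r^2 * 18 mod 43 = 32^2 * 18 = 35*18 = 28
  bit 5 = 1: r = r^2 * 18 mod 43 = 28^2 * 18 = 10*18 = 8
  -> A = 8
B = 18^33 mod 43  (bits of 33 = 100001)
  bit 0 = 1: r = r^2 * 18 mod 43 = 1^2 * 18 = 1*18 = 18
  bit 1 = 0: r = r^2 mod 43 = 18^2 = 23
  bit 2 = 0: r = r^2 mod 43 = 23^2 = 13
  bit 3 = 0: r = r^2 mod 43 = 13^2 = 40
  bit 4 = 0: r = r^2 mod 43 = 40^2 = 9
  bit 5 = 1: r = r^2 * 18 mod 43 = 9^2 * 18 = 38*18 = 39
  -> B = 39
s = B^a = 39^39 mod 43  (bits of 39 = 100111)
  bit 0 = 1: r = r^2 * 39 mod 43 = 1^2 * 39 = 1*39 = 39
  bit 1 = 0: r = r^2 mod 43 = 39^2 = 16
  bit 2 = 0: r = r^2 mod 43 = 16^2 = 41
  bit 3 = 1: r = r^2 * 39 mod 43 = 41^2 * 39 = 4*39 = 27
  bit 4 = 1: r = r^2 * 39 mod 43 = 27^2 * 39 = 41*39 = 8
  bit 5 = 1: r = r^2 * 39 mod 43 = 8^2 * 39 = 21*39 = 2
  -> s = B^a = 2

Answer: 8 39 2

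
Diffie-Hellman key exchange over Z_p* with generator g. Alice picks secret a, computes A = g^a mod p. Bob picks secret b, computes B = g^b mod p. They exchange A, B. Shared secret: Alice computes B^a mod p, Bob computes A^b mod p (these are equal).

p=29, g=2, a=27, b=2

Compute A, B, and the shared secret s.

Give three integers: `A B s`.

Answer: 15 4 22

Derivation:
A = 2^27 mod 29  (bits of 27 = 11011)
  bit 0 = 1: r = r^2 * 2 mod 29 = 1^2 * 2 = 1*2 = 2
  bit 1 = 1: r = r^2 * 2 mod 29 = 2^2 * 2 = 4*2 = 8
  bit 2 = 0: r = r^2 mod 29 = 8^2 = 6
  bit 3 = 1: r = r^2 * 2 mod 29 = 6^2 * 2 = 7*2 = 14
  bit 4 = 1: r = r^2 * 2 mod 29 = 14^2 * 2 = 22*2 = 15
  -> A = 15
B = 2^2 mod 29  (bits of 2 = 10)
  bit 0 = 1: r = r^2 * 2 mod 29 = 1^2 * 2 = 1*2 = 2
  bit 1 = 0: r = r^2 mod 29 = 2^2 = 4
  -> B = 4
s = B^a = 4^27 mod 29  (bits of 27 = 11011)
  bit 0 = 1: r = r^2 * 4 mod 29 = 1^2 * 4 = 1*4 = 4
  bit 1 = 1: r = r^2 * 4 mod 29 = 4^2 * 4 = 16*4 = 6
  bit 2 = 0: r = r^2 mod 29 = 6^2 = 7
  bit 3 = 1: r = r^2 * 4 mod 29 = 7^2 * 4 = 20*4 = 22
  bit 4 = 1: r = r^2 * 4 mod 29 = 22^2 * 4 = 20*4 = 22
  -> s = B^a = 22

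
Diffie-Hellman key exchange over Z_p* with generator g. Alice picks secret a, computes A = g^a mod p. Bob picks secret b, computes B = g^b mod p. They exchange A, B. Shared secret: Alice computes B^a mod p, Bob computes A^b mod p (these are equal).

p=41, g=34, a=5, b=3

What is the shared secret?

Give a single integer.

Answer: 27

Derivation:
A = 34^5 mod 41  (bits of 5 = 101)
  bit 0 = 1: r = r^2 * 34 mod 41 = 1^2 * 34 = 1*34 = 34
  bit 1 = 0: r = r^2 mod 41 = 34^2 = 8
  bit 2 = 1: r = r^2 * 34 mod 41 = 8^2 * 34 = 23*34 = 3
  -> A = 3
B = 34^3 mod 41  (bits of 3 = 11)
  bit 0 = 1: r = r^2 * 34 mod 41 = 1^2 * 34 = 1*34 = 34
  bit 1 = 1: r = r^2 * 34 mod 41 = 34^2 * 34 = 8*34 = 26
  -> B = 26
s = B^a = 26^5 mod 41  (bits of 5 = 101)
  bit 0 = 1: r = r^2 * 26 mod 41 = 1^2 * 26 = 1*26 = 26
  bit 1 = 0: r = r^2 mod 41 = 26^2 = 20
  bit 2 = 1: r = r^2 * 26 mod 41 = 20^2 * 26 = 31*26 = 27
  -> s = B^a = 27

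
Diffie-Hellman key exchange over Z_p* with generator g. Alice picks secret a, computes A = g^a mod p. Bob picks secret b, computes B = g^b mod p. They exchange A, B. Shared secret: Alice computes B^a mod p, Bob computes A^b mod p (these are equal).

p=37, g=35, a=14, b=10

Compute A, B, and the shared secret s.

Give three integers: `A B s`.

A = 35^14 mod 37  (bits of 14 = 1110)
  bit 0 = 1: r = r^2 * 35 mod 37 = 1^2 * 35 = 1*35 = 35
  bit 1 = 1: r = r^2 * 35 mod 37 = 35^2 * 35 = 4*35 = 29
  bit 2 = 1: r = r^2 * 35 mod 37 = 29^2 * 35 = 27*35 = 20
  bit 3 = 0: r = r^2 mod 37 = 20^2 = 30
  -> A = 30
B = 35^10 mod 37  (bits of 10 = 1010)
  bit 0 = 1: r = r^2 * 35 mod 37 = 1^2 * 35 = 1*35 = 35
  bit 1 = 0: r = r^2 mod 37 = 35^2 = 4
  bit 2 = 1: r = r^2 * 35 mod 37 = 4^2 * 35 = 16*35 = 5
  bit 3 = 0: r = r^2 mod 37 = 5^2 = 25
  -> B = 25
s = B^a = 25^14 mod 37  (bits of 14 = 1110)
  bit 0 = 1: r = r^2 * 25 mod 37 = 1^2 * 25 = 1*25 = 25
  bit 1 = 1: r = r^2 * 25 mod 37 = 25^2 * 25 = 33*25 = 11
  bit 2 = 1: r = r^2 * 25 mod 37 = 11^2 * 25 = 10*25 = 28
  bit 3 = 0: r = r^2 mod 37 = 28^2 = 7
  -> s = B^a = 7

Answer: 30 25 7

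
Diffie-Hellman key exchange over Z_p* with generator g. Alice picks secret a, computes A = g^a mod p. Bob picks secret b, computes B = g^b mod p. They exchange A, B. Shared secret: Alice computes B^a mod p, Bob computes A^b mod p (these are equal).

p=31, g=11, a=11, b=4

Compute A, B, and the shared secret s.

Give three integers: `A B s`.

Answer: 24 9 14

Derivation:
A = 11^11 mod 31  (bits of 11 = 1011)
  bit 0 = 1: r = r^2 * 11 mod 31 = 1^2 * 11 = 1*11 = 11
  bit 1 = 0: r = r^2 mod 31 = 11^2 = 28
  bit 2 = 1: r = r^2 * 11 mod 31 = 28^2 * 11 = 9*11 = 6
  bit 3 = 1: r = r^2 * 11 mod 31 = 6^2 * 11 = 5*11 = 24
  -> A = 24
B = 11^4 mod 31  (bits of 4 = 100)
  bit 0 = 1: r = r^2 * 11 mod 31 = 1^2 * 11 = 1*11 = 11
  bit 1 = 0: r = r^2 mod 31 = 11^2 = 28
  bit 2 = 0: r = r^2 mod 31 = 28^2 = 9
  -> B = 9
s = B^a = 9^11 mod 31  (bits of 11 = 1011)
  bit 0 = 1: r = r^2 * 9 mod 31 = 1^2 * 9 = 1*9 = 9
  bit 1 = 0: r = r^2 mod 31 = 9^2 = 19
  bit 2 = 1: r = r^2 * 9 mod 31 = 19^2 * 9 = 20*9 = 25
  bit 3 = 1: r = r^2 * 9 mod 31 = 25^2 * 9 = 5*9 = 14
  -> s = B^a = 14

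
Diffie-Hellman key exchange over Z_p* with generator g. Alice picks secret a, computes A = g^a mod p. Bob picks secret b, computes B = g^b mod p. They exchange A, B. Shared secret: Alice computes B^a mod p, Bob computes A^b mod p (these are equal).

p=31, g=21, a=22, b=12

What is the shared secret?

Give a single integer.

Answer: 16

Derivation:
A = 21^22 mod 31  (bits of 22 = 10110)
  bit 0 = 1: r = r^2 * 21 mod 31 = 1^2 * 21 = 1*21 = 21
  bit 1 = 0: r = r^2 mod 31 = 21^2 = 7
  bit 2 = 1: r = r^2 * 21 mod 31 = 7^2 * 21 = 18*21 = 6
  bit 3 = 1: r = r^2 * 21 mod 31 = 6^2 * 21 = 5*21 = 12
  bit 4 = 0: r = r^2 mod 31 = 12^2 = 20
  -> A = 20
B = 21^12 mod 31  (bits of 12 = 1100)
  bit 0 = 1: r = r^2 * 21 mod 31 = 1^2 * 21 = 1*21 = 21
  bit 1 = 1: r = r^2 * 21 mod 31 = 21^2 * 21 = 7*21 = 23
  bit 2 = 0: r = r^2 mod 31 = 23^2 = 2
  bit 3 = 0: r = r^2 mod 31 = 2^2 = 4
  -> B = 4
s = B^a = 4^22 mod 31  (bits of 22 = 10110)
  bit 0 = 1: r = r^2 * 4 mod 31 = 1^2 * 4 = 1*4 = 4
  bit 1 = 0: r = r^2 mod 31 = 4^2 = 16
  bit 2 = 1: r = r^2 * 4 mod 31 = 16^2 * 4 = 8*4 = 1
  bit 3 = 1: r = r^2 * 4 mod 31 = 1^2 * 4 = 1*4 = 4
  bit 4 = 0: r = r^2 mod 31 = 4^2 = 16
  -> s = B^a = 16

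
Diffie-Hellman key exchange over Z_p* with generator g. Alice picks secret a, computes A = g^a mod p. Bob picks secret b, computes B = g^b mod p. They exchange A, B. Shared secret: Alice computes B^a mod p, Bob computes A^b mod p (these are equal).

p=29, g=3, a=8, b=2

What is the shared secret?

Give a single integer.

Answer: 20

Derivation:
A = 3^8 mod 29  (bits of 8 = 1000)
  bit 0 = 1: r = r^2 * 3 mod 29 = 1^2 * 3 = 1*3 = 3
  bit 1 = 0: r = r^2 mod 29 = 3^2 = 9
  bit 2 = 0: r = r^2 mod 29 = 9^2 = 23
  bit 3 = 0: r = r^2 mod 29 = 23^2 = 7
  -> A = 7
B = 3^2 mod 29  (bits of 2 = 10)
  bit 0 = 1: r = r^2 * 3 mod 29 = 1^2 * 3 = 1*3 = 3
  bit 1 = 0: r = r^2 mod 29 = 3^2 = 9
  -> B = 9
s = B^a = 9^8 mod 29  (bits of 8 = 1000)
  bit 0 = 1: r = r^2 * 9 mod 29 = 1^2 * 9 = 1*9 = 9
  bit 1 = 0: r = r^2 mod 29 = 9^2 = 23
  bit 2 = 0: r = r^2 mod 29 = 23^2 = 7
  bit 3 = 0: r = r^2 mod 29 = 7^2 = 20
  -> s = B^a = 20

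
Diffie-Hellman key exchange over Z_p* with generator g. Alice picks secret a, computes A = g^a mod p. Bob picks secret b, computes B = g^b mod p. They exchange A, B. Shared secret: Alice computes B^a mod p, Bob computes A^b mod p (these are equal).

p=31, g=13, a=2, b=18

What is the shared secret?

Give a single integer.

Answer: 16

Derivation:
A = 13^2 mod 31  (bits of 2 = 10)
  bit 0 = 1: r = r^2 * 13 mod 31 = 1^2 * 13 = 1*13 = 13
  bit 1 = 0: r = r^2 mod 31 = 13^2 = 14
  -> A = 14
B = 13^18 mod 31  (bits of 18 = 10010)
  bit 0 = 1: r = r^2 * 13 mod 31 = 1^2 * 13 = 1*13 = 13
  bit 1 = 0: r = r^2 mod 31 = 13^2 = 14
  bit 2 = 0: r = r^2 mod 31 = 14^2 = 10
  bit 3 = 1: r = r^2 * 13 mod 31 = 10^2 * 13 = 7*13 = 29
  bit 4 = 0: r = r^2 mod 31 = 29^2 = 4
  -> B = 4
s = B^a = 4^2 mod 31  (bits of 2 = 10)
  bit 0 = 1: r = r^2 * 4 mod 31 = 1^2 * 4 = 1*4 = 4
  bit 1 = 0: r = r^2 mod 31 = 4^2 = 16
  -> s = B^a = 16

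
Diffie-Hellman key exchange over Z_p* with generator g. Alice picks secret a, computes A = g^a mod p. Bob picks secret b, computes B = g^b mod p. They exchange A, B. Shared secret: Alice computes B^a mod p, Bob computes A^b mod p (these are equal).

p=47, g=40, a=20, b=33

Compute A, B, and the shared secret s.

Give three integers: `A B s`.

Answer: 37 15 21

Derivation:
A = 40^20 mod 47  (bits of 20 = 10100)
  bit 0 = 1: r = r^2 * 40 mod 47 = 1^2 * 40 = 1*40 = 40
  bit 1 = 0: r = r^2 mod 47 = 40^2 = 2
  bit 2 = 1: r = r^2 * 40 mod 47 = 2^2 * 40 = 4*40 = 19
  bit 3 = 0: r = r^2 mod 47 = 19^2 = 32
  bit 4 = 0: r = r^2 mod 47 = 32^2 = 37
  -> A = 37
B = 40^33 mod 47  (bits of 33 = 100001)
  bit 0 = 1: r = r^2 * 40 mod 47 = 1^2 * 40 = 1*40 = 40
  bit 1 = 0: r = r^2 mod 47 = 40^2 = 2
  bit 2 = 0: r = r^2 mod 47 = 2^2 = 4
  bit 3 = 0: r = r^2 mod 47 = 4^2 = 16
  bit 4 = 0: r = r^2 mod 47 = 16^2 = 21
  bit 5 = 1: r = r^2 * 40 mod 47 = 21^2 * 40 = 18*40 = 15
  -> B = 15
s = B^a = 15^20 mod 47  (bits of 20 = 10100)
  bit 0 = 1: r = r^2 * 15 mod 47 = 1^2 * 15 = 1*15 = 15
  bit 1 = 0: r = r^2 mod 47 = 15^2 = 37
  bit 2 = 1: r = r^2 * 15 mod 47 = 37^2 * 15 = 6*15 = 43
  bit 3 = 0: r = r^2 mod 47 = 43^2 = 16
  bit 4 = 0: r = r^2 mod 47 = 16^2 = 21
  -> s = B^a = 21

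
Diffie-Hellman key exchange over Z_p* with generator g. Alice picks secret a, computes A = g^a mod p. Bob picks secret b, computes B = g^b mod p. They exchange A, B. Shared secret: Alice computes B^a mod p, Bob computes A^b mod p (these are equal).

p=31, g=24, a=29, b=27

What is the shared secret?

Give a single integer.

A = 24^29 mod 31  (bits of 29 = 11101)
  bit 0 = 1: r = r^2 * 24 mod 31 = 1^2 * 24 = 1*24 = 24
  bit 1 = 1: r = r^2 * 24 mod 31 = 24^2 * 24 = 18*24 = 29
  bit 2 = 1: r = r^2 * 24 mod 31 = 29^2 * 24 = 4*24 = 3
  bit 3 = 0: r = r^2 mod 31 = 3^2 = 9
  bit 4 = 1: r = r^2 * 24 mod 31 = 9^2 * 24 = 19*24 = 22
  -> A = 22
B = 24^27 mod 31  (bits of 27 = 11011)
  bit 0 = 1: r = r^2 * 24 mod 31 = 1^2 * 24 = 1*24 = 24
  bit 1 = 1: r = r^2 * 24 mod 31 = 24^2 * 24 = 18*24 = 29
  bit 2 = 0: r = r^2 mod 31 = 29^2 = 4
  bit 3 = 1: r = r^2 * 24 mod 31 = 4^2 * 24 = 16*24 = 12
  bit 4 = 1: r = r^2 * 24 mod 31 = 12^2 * 24 = 20*24 = 15
  -> B = 15
s = B^a = 15^29 mod 31  (bits of 29 = 11101)
  bit 0 = 1: r = r^2 * 15 mod 31 = 1^2 * 15 = 1*15 = 15
  bit 1 = 1: r = r^2 * 15 mod 31 = 15^2 * 15 = 8*15 = 27
  bit 2 = 1: r = r^2 * 15 mod 31 = 27^2 * 15 = 16*15 = 23
  bit 3 = 0: r = r^2 mod 31 = 23^2 = 2
  bit 4 = 1: r = r^2 * 15 mod 31 = 2^2 * 15 = 4*15 = 29
  -> s = B^a = 29

Answer: 29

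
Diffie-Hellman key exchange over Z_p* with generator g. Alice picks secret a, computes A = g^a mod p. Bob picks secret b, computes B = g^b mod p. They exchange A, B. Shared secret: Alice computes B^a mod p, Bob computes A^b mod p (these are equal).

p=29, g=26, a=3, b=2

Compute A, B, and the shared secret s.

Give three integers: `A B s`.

A = 26^3 mod 29  (bits of 3 = 11)
  bit 0 = 1: r = r^2 * 26 mod 29 = 1^2 * 26 = 1*26 = 26
  bit 1 = 1: r = r^2 * 26 mod 29 = 26^2 * 26 = 9*26 = 2
  -> A = 2
B = 26^2 mod 29  (bits of 2 = 10)
  bit 0 = 1: r = r^2 * 26 mod 29 = 1^2 * 26 = 1*26 = 26
  bit 1 = 0: r = r^2 mod 29 = 26^2 = 9
  -> B = 9
s = B^a = 9^3 mod 29  (bits of 3 = 11)
  bit 0 = 1: r = r^2 * 9 mod 29 = 1^2 * 9 = 1*9 = 9
  bit 1 = 1: r = r^2 * 9 mod 29 = 9^2 * 9 = 23*9 = 4
  -> s = B^a = 4

Answer: 2 9 4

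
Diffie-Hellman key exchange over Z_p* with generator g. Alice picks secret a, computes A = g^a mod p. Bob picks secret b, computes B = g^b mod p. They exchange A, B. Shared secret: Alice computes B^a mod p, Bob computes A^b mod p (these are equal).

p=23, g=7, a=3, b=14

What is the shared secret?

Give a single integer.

Answer: 8

Derivation:
A = 7^3 mod 23  (bits of 3 = 11)
  bit 0 = 1: r = r^2 * 7 mod 23 = 1^2 * 7 = 1*7 = 7
  bit 1 = 1: r = r^2 * 7 mod 23 = 7^2 * 7 = 3*7 = 21
  -> A = 21
B = 7^14 mod 23  (bits of 14 = 1110)
  bit 0 = 1: r = r^2 * 7 mod 23 = 1^2 * 7 = 1*7 = 7
  bit 1 = 1: r = r^2 * 7 mod 23 = 7^2 * 7 = 3*7 = 21
  bit 2 = 1: r = r^2 * 7 mod 23 = 21^2 * 7 = 4*7 = 5
  bit 3 = 0: r = r^2 mod 23 = 5^2 = 2
  -> B = 2
s = B^a = 2^3 mod 23  (bits of 3 = 11)
  bit 0 = 1: r = r^2 * 2 mod 23 = 1^2 * 2 = 1*2 = 2
  bit 1 = 1: r = r^2 * 2 mod 23 = 2^2 * 2 = 4*2 = 8
  -> s = B^a = 8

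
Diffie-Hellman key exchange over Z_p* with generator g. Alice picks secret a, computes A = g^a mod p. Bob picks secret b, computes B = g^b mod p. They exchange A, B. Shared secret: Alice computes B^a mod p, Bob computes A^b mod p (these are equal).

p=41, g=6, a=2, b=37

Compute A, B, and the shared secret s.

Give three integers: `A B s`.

Answer: 36 15 20

Derivation:
A = 6^2 mod 41  (bits of 2 = 10)
  bit 0 = 1: r = r^2 * 6 mod 41 = 1^2 * 6 = 1*6 = 6
  bit 1 = 0: r = r^2 mod 41 = 6^2 = 36
  -> A = 36
B = 6^37 mod 41  (bits of 37 = 100101)
  bit 0 = 1: r = r^2 * 6 mod 41 = 1^2 * 6 = 1*6 = 6
  bit 1 = 0: r = r^2 mod 41 = 6^2 = 36
  bit 2 = 0: r = r^2 mod 41 = 36^2 = 25
  bit 3 = 1: r = r^2 * 6 mod 41 = 25^2 * 6 = 10*6 = 19
  bit 4 = 0: r = r^2 mod 41 = 19^2 = 33
  bit 5 = 1: r = r^2 * 6 mod 41 = 33^2 * 6 = 23*6 = 15
  -> B = 15
s = B^a = 15^2 mod 41  (bits of 2 = 10)
  bit 0 = 1: r = r^2 * 15 mod 41 = 1^2 * 15 = 1*15 = 15
  bit 1 = 0: r = r^2 mod 41 = 15^2 = 20
  -> s = B^a = 20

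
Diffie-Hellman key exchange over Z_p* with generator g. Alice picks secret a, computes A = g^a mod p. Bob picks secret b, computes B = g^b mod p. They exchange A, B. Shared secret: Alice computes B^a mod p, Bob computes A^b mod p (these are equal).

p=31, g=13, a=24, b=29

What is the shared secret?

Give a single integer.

A = 13^24 mod 31  (bits of 24 = 11000)
  bit 0 = 1: r = r^2 * 13 mod 31 = 1^2 * 13 = 1*13 = 13
  bit 1 = 1: r = r^2 * 13 mod 31 = 13^2 * 13 = 14*13 = 27
  bit 2 = 0: r = r^2 mod 31 = 27^2 = 16
  bit 3 = 0: r = r^2 mod 31 = 16^2 = 8
  bit 4 = 0: r = r^2 mod 31 = 8^2 = 2
  -> A = 2
B = 13^29 mod 31  (bits of 29 = 11101)
  bit 0 = 1: r = r^2 * 13 mod 31 = 1^2 * 13 = 1*13 = 13
  bit 1 = 1: r = r^2 * 13 mod 31 = 13^2 * 13 = 14*13 = 27
  bit 2 = 1: r = r^2 * 13 mod 31 = 27^2 * 13 = 16*13 = 22
  bit 3 = 0: r = r^2 mod 31 = 22^2 = 19
  bit 4 = 1: r = r^2 * 13 mod 31 = 19^2 * 13 = 20*13 = 12
  -> B = 12
s = B^a = 12^24 mod 31  (bits of 24 = 11000)
  bit 0 = 1: r = r^2 * 12 mod 31 = 1^2 * 12 = 1*12 = 12
  bit 1 = 1: r = r^2 * 12 mod 31 = 12^2 * 12 = 20*12 = 23
  bit 2 = 0: r = r^2 mod 31 = 23^2 = 2
  bit 3 = 0: r = r^2 mod 31 = 2^2 = 4
  bit 4 = 0: r = r^2 mod 31 = 4^2 = 16
  -> s = B^a = 16

Answer: 16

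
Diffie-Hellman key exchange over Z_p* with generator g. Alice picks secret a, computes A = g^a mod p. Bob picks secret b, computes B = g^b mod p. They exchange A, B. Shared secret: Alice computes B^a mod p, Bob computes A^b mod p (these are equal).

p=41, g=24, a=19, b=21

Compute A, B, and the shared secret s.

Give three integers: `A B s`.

Answer: 29 17 12

Derivation:
A = 24^19 mod 41  (bits of 19 = 10011)
  bit 0 = 1: r = r^2 * 24 mod 41 = 1^2 * 24 = 1*24 = 24
  bit 1 = 0: r = r^2 mod 41 = 24^2 = 2
  bit 2 = 0: r = r^2 mod 41 = 2^2 = 4
  bit 3 = 1: r = r^2 * 24 mod 41 = 4^2 * 24 = 16*24 = 15
  bit 4 = 1: r = r^2 * 24 mod 41 = 15^2 * 24 = 20*24 = 29
  -> A = 29
B = 24^21 mod 41  (bits of 21 = 10101)
  bit 0 = 1: r = r^2 * 24 mod 41 = 1^2 * 24 = 1*24 = 24
  bit 1 = 0: r = r^2 mod 41 = 24^2 = 2
  bit 2 = 1: r = r^2 * 24 mod 41 = 2^2 * 24 = 4*24 = 14
  bit 3 = 0: r = r^2 mod 41 = 14^2 = 32
  bit 4 = 1: r = r^2 * 24 mod 41 = 32^2 * 24 = 40*24 = 17
  -> B = 17
s = B^a = 17^19 mod 41  (bits of 19 = 10011)
  bit 0 = 1: r = r^2 * 17 mod 41 = 1^2 * 17 = 1*17 = 17
  bit 1 = 0: r = r^2 mod 41 = 17^2 = 2
  bit 2 = 0: r = r^2 mod 41 = 2^2 = 4
  bit 3 = 1: r = r^2 * 17 mod 41 = 4^2 * 17 = 16*17 = 26
  bit 4 = 1: r = r^2 * 17 mod 41 = 26^2 * 17 = 20*17 = 12
  -> s = B^a = 12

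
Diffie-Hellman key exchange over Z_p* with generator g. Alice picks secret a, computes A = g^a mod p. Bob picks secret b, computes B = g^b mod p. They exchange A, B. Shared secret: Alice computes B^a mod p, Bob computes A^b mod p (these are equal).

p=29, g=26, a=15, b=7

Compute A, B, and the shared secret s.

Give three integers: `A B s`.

Answer: 3 17 12

Derivation:
A = 26^15 mod 29  (bits of 15 = 1111)
  bit 0 = 1: r = r^2 * 26 mod 29 = 1^2 * 26 = 1*26 = 26
  bit 1 = 1: r = r^2 * 26 mod 29 = 26^2 * 26 = 9*26 = 2
  bit 2 = 1: r = r^2 * 26 mod 29 = 2^2 * 26 = 4*26 = 17
  bit 3 = 1: r = r^2 * 26 mod 29 = 17^2 * 26 = 28*26 = 3
  -> A = 3
B = 26^7 mod 29  (bits of 7 = 111)
  bit 0 = 1: r = r^2 * 26 mod 29 = 1^2 * 26 = 1*26 = 26
  bit 1 = 1: r = r^2 * 26 mod 29 = 26^2 * 26 = 9*26 = 2
  bit 2 = 1: r = r^2 * 26 mod 29 = 2^2 * 26 = 4*26 = 17
  -> B = 17
s = B^a = 17^15 mod 29  (bits of 15 = 1111)
  bit 0 = 1: r = r^2 * 17 mod 29 = 1^2 * 17 = 1*17 = 17
  bit 1 = 1: r = r^2 * 17 mod 29 = 17^2 * 17 = 28*17 = 12
  bit 2 = 1: r = r^2 * 17 mod 29 = 12^2 * 17 = 28*17 = 12
  bit 3 = 1: r = r^2 * 17 mod 29 = 12^2 * 17 = 28*17 = 12
  -> s = B^a = 12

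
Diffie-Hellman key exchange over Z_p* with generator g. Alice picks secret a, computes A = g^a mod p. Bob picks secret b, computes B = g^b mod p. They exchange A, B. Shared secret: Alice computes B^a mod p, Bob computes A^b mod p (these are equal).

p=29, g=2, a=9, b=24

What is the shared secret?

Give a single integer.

Answer: 23

Derivation:
A = 2^9 mod 29  (bits of 9 = 1001)
  bit 0 = 1: r = r^2 * 2 mod 29 = 1^2 * 2 = 1*2 = 2
  bit 1 = 0: r = r^2 mod 29 = 2^2 = 4
  bit 2 = 0: r = r^2 mod 29 = 4^2 = 16
  bit 3 = 1: r = r^2 * 2 mod 29 = 16^2 * 2 = 24*2 = 19
  -> A = 19
B = 2^24 mod 29  (bits of 24 = 11000)
  bit 0 = 1: r = r^2 * 2 mod 29 = 1^2 * 2 = 1*2 = 2
  bit 1 = 1: r = r^2 * 2 mod 29 = 2^2 * 2 = 4*2 = 8
  bit 2 = 0: r = r^2 mod 29 = 8^2 = 6
  bit 3 = 0: r = r^2 mod 29 = 6^2 = 7
  bit 4 = 0: r = r^2 mod 29 = 7^2 = 20
  -> B = 20
s = B^a = 20^9 mod 29  (bits of 9 = 1001)
  bit 0 = 1: r = r^2 * 20 mod 29 = 1^2 * 20 = 1*20 = 20
  bit 1 = 0: r = r^2 mod 29 = 20^2 = 23
  bit 2 = 0: r = r^2 mod 29 = 23^2 = 7
  bit 3 = 1: r = r^2 * 20 mod 29 = 7^2 * 20 = 20*20 = 23
  -> s = B^a = 23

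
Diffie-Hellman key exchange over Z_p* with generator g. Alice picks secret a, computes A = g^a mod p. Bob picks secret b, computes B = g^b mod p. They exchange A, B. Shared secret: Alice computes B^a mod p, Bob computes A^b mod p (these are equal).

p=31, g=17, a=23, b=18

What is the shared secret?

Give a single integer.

A = 17^23 mod 31  (bits of 23 = 10111)
  bit 0 = 1: r = r^2 * 17 mod 31 = 1^2 * 17 = 1*17 = 17
  bit 1 = 0: r = r^2 mod 31 = 17^2 = 10
  bit 2 = 1: r = r^2 * 17 mod 31 = 10^2 * 17 = 7*17 = 26
  bit 3 = 1: r = r^2 * 17 mod 31 = 26^2 * 17 = 25*17 = 22
  bit 4 = 1: r = r^2 * 17 mod 31 = 22^2 * 17 = 19*17 = 13
  -> A = 13
B = 17^18 mod 31  (bits of 18 = 10010)
  bit 0 = 1: r = r^2 * 17 mod 31 = 1^2 * 17 = 1*17 = 17
  bit 1 = 0: r = r^2 mod 31 = 17^2 = 10
  bit 2 = 0: r = r^2 mod 31 = 10^2 = 7
  bit 3 = 1: r = r^2 * 17 mod 31 = 7^2 * 17 = 18*17 = 27
  bit 4 = 0: r = r^2 mod 31 = 27^2 = 16
  -> B = 16
s = B^a = 16^23 mod 31  (bits of 23 = 10111)
  bit 0 = 1: r = r^2 * 16 mod 31 = 1^2 * 16 = 1*16 = 16
  bit 1 = 0: r = r^2 mod 31 = 16^2 = 8
  bit 2 = 1: r = r^2 * 16 mod 31 = 8^2 * 16 = 2*16 = 1
  bit 3 = 1: r = r^2 * 16 mod 31 = 1^2 * 16 = 1*16 = 16
  bit 4 = 1: r = r^2 * 16 mod 31 = 16^2 * 16 = 8*16 = 4
  -> s = B^a = 4

Answer: 4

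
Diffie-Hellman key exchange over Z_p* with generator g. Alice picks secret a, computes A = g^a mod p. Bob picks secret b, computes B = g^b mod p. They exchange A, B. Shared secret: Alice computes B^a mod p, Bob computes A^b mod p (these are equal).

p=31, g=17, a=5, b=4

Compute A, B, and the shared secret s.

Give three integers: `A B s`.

Answer: 26 7 5

Derivation:
A = 17^5 mod 31  (bits of 5 = 101)
  bit 0 = 1: r = r^2 * 17 mod 31 = 1^2 * 17 = 1*17 = 17
  bit 1 = 0: r = r^2 mod 31 = 17^2 = 10
  bit 2 = 1: r = r^2 * 17 mod 31 = 10^2 * 17 = 7*17 = 26
  -> A = 26
B = 17^4 mod 31  (bits of 4 = 100)
  bit 0 = 1: r = r^2 * 17 mod 31 = 1^2 * 17 = 1*17 = 17
  bit 1 = 0: r = r^2 mod 31 = 17^2 = 10
  bit 2 = 0: r = r^2 mod 31 = 10^2 = 7
  -> B = 7
s = B^a = 7^5 mod 31  (bits of 5 = 101)
  bit 0 = 1: r = r^2 * 7 mod 31 = 1^2 * 7 = 1*7 = 7
  bit 1 = 0: r = r^2 mod 31 = 7^2 = 18
  bit 2 = 1: r = r^2 * 7 mod 31 = 18^2 * 7 = 14*7 = 5
  -> s = B^a = 5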